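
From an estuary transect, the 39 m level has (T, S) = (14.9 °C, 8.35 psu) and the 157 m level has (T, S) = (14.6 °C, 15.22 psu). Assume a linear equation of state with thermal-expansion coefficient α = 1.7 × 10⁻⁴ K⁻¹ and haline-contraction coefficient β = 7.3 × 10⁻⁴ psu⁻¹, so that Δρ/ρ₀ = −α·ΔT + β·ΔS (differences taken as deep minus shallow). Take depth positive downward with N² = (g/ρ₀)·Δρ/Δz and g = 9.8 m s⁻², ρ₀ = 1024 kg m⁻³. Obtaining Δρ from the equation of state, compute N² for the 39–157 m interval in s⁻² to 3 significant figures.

ΔT = -0.3 K, ΔS = +6.87 psu (deep − shallow).
Δρ/ρ₀ = −αΔT + βΔS = 5.10 × 10⁻⁵ + 5.0151 × 10⁻³ = 5.0661 × 10⁻³, so Δρ ≈ 5.188 kg m⁻³.
N² = (g/ρ₀)·Δρ/Δz = g·(Δρ/ρ₀)/Δz = 9.8 × 5.0661 × 10⁻³ / 118 = 4.2074 × 10⁻⁴ s⁻² ≈ 4.21 × 10⁻⁴ s⁻².

4.21 × 10⁻⁴ s⁻²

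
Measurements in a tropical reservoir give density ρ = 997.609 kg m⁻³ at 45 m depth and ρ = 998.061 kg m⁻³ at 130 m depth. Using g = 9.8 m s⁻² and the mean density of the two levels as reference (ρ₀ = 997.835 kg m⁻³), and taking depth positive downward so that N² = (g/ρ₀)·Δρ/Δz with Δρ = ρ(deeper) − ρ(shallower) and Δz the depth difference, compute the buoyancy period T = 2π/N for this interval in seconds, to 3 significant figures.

869 s

Δρ = 998.061 − 997.609 = 0.452 kg m⁻³ over Δz = 130 − 45 = 85 m.
N² = (9.8/997.835) × (0.452/85) = 5.2226 × 10⁻⁵ s⁻².
N = √(5.2226 × 10⁻⁵) = 7.2268 × 10⁻³ rad s⁻¹, so T = 2π/N = 869.43 s ≈ 869 s.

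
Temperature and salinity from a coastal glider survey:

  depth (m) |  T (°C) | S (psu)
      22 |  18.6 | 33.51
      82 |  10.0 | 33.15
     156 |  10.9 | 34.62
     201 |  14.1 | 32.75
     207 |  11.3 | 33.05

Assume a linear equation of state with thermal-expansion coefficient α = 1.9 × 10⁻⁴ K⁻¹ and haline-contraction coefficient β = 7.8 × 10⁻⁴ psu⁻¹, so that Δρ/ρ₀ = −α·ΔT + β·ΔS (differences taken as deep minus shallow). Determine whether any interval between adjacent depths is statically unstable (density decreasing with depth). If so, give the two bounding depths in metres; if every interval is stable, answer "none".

Evaluate Δρ/ρ₀ = −αΔT + βΔS across each adjacent pair:
  22–82 m: −αΔT+βΔS = −(1.9 × 10⁻⁴)(-8.6)+(7.8 × 10⁻⁴)(-0.36) = 1.4 × 10⁻³ → stable
  82–156 m: −αΔT+βΔS = −(1.9 × 10⁻⁴)(+0.9)+(7.8 × 10⁻⁴)(+1.47) = 9.8 × 10⁻⁴ → stable
  156–201 m: −αΔT+βΔS = −(1.9 × 10⁻⁴)(+3.2)+(7.8 × 10⁻⁴)(-1.87) = -2.1 × 10⁻³ → UNSTABLE
  201–207 m: −αΔT+βΔS = −(1.9 × 10⁻⁴)(-2.8)+(7.8 × 10⁻⁴)(+0.30) = 7.7 × 10⁻⁴ → stable
The 156–201 m interval has Δρ < 0: lighter water underlies denser water.

156–201 m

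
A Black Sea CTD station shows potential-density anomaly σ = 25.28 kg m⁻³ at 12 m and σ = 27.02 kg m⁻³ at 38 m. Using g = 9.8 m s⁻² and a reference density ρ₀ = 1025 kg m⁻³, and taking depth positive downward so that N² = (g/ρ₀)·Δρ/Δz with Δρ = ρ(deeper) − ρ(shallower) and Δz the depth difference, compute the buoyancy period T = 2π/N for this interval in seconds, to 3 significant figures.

248 s

Δρ = 1027.02 − 1025.28 = 1.74 kg m⁻³ over Δz = 38 − 12 = 26 m.
N² = (9.8/1025) × (1.74/26) = 6.3985 × 10⁻⁴ s⁻².
N = √(6.3985 × 10⁻⁴) = 0.025295 rad s⁻¹, so T = 2π/N = 248.40 s ≈ 248 s.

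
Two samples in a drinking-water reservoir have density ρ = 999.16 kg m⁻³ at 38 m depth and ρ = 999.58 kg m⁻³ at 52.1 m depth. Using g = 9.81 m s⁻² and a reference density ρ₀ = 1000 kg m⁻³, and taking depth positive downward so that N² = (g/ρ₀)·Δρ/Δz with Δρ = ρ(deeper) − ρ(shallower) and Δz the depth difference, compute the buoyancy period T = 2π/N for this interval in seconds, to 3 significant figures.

Δρ = 999.58 − 999.16 = 0.42 kg m⁻³ over Δz = 52.1 − 38 = 14.1 m.
N² = (9.81/1000) × (0.42/14.1) = 2.9221 × 10⁻⁴ s⁻².
N = √(2.9221 × 10⁻⁴) = 0.017094 rad s⁻¹, so T = 2π/N = 367.57 s ≈ 368 s.

368 s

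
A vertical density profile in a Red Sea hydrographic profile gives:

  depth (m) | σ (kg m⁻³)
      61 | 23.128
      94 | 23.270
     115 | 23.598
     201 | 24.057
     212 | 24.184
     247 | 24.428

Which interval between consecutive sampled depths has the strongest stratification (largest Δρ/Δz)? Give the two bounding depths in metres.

94–115 m

Compute the density gradient over each adjacent pair:
  61–94 m: Δρ/Δz = 0.142/33 = 4.3 × 10⁻³ kg m⁻⁴
  94–115 m: Δρ/Δz = 0.328/21 = 0.016 kg m⁻⁴
  115–201 m: Δρ/Δz = 0.459/86 = 5.3 × 10⁻³ kg m⁻⁴
  201–212 m: Δρ/Δz = 0.127/11 = 0.012 kg m⁻⁴
  212–247 m: Δρ/Δz = 0.244/35 = 7.0 × 10⁻³ kg m⁻⁴
The largest gradient is in the 94–115 m interval — the pycnocline.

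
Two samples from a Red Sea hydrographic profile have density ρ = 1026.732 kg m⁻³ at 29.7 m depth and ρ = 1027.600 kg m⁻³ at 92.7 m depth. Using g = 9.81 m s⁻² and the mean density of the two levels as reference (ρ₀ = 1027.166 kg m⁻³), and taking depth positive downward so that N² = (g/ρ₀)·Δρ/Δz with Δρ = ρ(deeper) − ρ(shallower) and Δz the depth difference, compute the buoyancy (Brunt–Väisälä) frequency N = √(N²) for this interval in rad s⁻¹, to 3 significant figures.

Δρ = 1027.600 − 1026.732 = 0.868 kg m⁻³ over Δz = 92.7 − 29.7 = 63 m.
N² = (9.81/1027.166) × (0.868/63) = 1.3159 × 10⁻⁴ s⁻².
N = √(1.3159 × 10⁻⁴) = 0.011471 rad s⁻¹ ≈ 0.0115 rad s⁻¹.

0.0115 rad s⁻¹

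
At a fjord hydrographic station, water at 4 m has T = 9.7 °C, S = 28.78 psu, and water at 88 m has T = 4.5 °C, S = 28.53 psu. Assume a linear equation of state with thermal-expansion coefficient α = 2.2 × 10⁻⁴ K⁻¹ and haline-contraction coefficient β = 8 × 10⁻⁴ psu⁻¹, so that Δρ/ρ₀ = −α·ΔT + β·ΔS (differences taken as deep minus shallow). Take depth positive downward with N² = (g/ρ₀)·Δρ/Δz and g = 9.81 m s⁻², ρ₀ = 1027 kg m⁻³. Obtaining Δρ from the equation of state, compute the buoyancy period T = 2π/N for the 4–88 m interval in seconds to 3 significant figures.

ΔT = -5.2 K, ΔS = -0.25 psu (deep − shallow).
Δρ/ρ₀ = −αΔT + βΔS = 1.144 × 10⁻³ − 2.00 × 10⁻⁴ = 9.44 × 10⁻⁴, so Δρ ≈ 0.9695 kg m⁻³.
N² = (g/ρ₀)·Δρ/Δz = g·(Δρ/ρ₀)/Δz = 9.81 × 9.44 × 10⁻⁴ / 84 = 1.1025 × 10⁻⁴ s⁻².
N = √(1.1025 × 10⁻⁴) = 0.010500 rad s⁻¹ → T = 2π/N = 598.40 s ≈ 598 s.

598 s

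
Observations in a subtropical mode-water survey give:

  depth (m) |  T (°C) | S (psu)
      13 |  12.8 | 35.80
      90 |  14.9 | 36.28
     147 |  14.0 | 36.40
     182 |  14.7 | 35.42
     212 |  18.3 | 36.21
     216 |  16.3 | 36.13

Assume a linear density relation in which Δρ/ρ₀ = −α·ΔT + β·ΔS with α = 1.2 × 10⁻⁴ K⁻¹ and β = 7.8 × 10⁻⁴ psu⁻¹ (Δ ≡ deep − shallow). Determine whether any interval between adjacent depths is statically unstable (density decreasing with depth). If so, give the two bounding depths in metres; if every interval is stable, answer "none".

Evaluate Δρ/ρ₀ = −αΔT + βΔS across each adjacent pair:
  13–90 m: −αΔT+βΔS = −(1.2 × 10⁻⁴)(+2.1)+(7.8 × 10⁻⁴)(+0.48) = 1.2 × 10⁻⁴ → stable
  90–147 m: −αΔT+βΔS = −(1.2 × 10⁻⁴)(-0.9)+(7.8 × 10⁻⁴)(+0.12) = 2.0 × 10⁻⁴ → stable
  147–182 m: −αΔT+βΔS = −(1.2 × 10⁻⁴)(+0.7)+(7.8 × 10⁻⁴)(-0.98) = -8.5 × 10⁻⁴ → UNSTABLE
  182–212 m: −αΔT+βΔS = −(1.2 × 10⁻⁴)(+3.6)+(7.8 × 10⁻⁴)(+0.79) = 1.8 × 10⁻⁴ → stable
  212–216 m: −αΔT+βΔS = −(1.2 × 10⁻⁴)(-2.0)+(7.8 × 10⁻⁴)(-0.08) = 1.8 × 10⁻⁴ → stable
The 147–182 m interval has Δρ < 0: lighter water underlies denser water.

147–182 m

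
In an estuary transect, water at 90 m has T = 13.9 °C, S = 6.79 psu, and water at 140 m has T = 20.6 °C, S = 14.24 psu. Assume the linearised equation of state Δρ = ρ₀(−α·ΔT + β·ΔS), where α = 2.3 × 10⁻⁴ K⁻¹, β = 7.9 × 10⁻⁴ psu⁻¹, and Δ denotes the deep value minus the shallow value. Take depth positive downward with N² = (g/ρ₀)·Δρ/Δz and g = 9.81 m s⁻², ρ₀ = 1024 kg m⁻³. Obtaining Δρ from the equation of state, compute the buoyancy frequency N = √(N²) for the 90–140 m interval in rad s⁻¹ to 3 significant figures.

0.0292 rad s⁻¹

ΔT = +6.7 K, ΔS = +7.45 psu (deep − shallow).
Δρ/ρ₀ = −αΔT + βΔS = -1.541 × 10⁻³ + 5.8855 × 10⁻³ = 4.3445 × 10⁻³, so Δρ ≈ 4.449 kg m⁻³.
N² = (g/ρ₀)·Δρ/Δz = g·(Δρ/ρ₀)/Δz = 9.81 × 4.3445 × 10⁻³ / 50 = 8.5239 × 10⁻⁴ s⁻².
N = √(8.5239 × 10⁻⁴) = 0.029196 rad s⁻¹ ≈ 0.0292 rad s⁻¹.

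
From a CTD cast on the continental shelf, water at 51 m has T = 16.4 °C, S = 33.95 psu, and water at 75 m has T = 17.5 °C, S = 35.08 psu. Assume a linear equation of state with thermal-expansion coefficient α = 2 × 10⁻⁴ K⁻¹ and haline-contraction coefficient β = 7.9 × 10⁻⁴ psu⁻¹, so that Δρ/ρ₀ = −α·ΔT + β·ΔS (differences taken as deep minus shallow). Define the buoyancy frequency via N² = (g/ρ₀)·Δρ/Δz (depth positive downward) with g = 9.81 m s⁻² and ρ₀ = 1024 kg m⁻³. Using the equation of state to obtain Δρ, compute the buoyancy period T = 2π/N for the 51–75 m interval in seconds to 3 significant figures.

ΔT = +1.1 K, ΔS = +1.13 psu (deep − shallow).
Δρ/ρ₀ = −αΔT + βΔS = -2.20 × 10⁻⁴ + 8.927 × 10⁻⁴ = 6.727 × 10⁻⁴, so Δρ ≈ 0.6888 kg m⁻³.
N² = (g/ρ₀)·Δρ/Δz = g·(Δρ/ρ₀)/Δz = 9.81 × 6.727 × 10⁻⁴ / 24 = 2.7497 × 10⁻⁴ s⁻².
N = √(2.7497 × 10⁻⁴) = 0.016582 rad s⁻¹ → T = 2π/N = 378.92 s ≈ 379 s.

379 s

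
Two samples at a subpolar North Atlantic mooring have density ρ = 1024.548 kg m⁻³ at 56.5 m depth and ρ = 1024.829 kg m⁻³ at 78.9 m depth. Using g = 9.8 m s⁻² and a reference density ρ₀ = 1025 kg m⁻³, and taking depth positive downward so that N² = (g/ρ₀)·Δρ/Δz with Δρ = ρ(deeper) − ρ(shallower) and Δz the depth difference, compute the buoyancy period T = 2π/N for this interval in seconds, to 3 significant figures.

Δρ = 1024.829 − 1024.548 = 0.281 kg m⁻³ over Δz = 78.9 − 56.5 = 22.4 m.
N² = (9.8/1025) × (0.281/22.4) = 1.1994 × 10⁻⁴ s⁻².
N = √(1.1994 × 10⁻⁴) = 0.010952 rad s⁻¹, so T = 2π/N = 573.70 s ≈ 574 s.

574 s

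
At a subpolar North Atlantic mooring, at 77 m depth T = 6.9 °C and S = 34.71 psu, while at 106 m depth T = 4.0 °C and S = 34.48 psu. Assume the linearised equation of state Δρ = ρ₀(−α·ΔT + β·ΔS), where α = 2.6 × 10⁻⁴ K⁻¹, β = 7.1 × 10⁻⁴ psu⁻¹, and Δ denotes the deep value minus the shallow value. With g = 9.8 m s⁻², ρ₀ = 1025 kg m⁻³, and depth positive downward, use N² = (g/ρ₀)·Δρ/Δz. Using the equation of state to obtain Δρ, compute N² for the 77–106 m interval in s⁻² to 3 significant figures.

ΔT = -2.9 K, ΔS = -0.23 psu (deep − shallow).
Δρ/ρ₀ = −αΔT + βΔS = 7.54 × 10⁻⁴ − 1.633 × 10⁻⁴ = 5.907 × 10⁻⁴, so Δρ ≈ 0.6055 kg m⁻³.
N² = (g/ρ₀)·Δρ/Δz = g·(Δρ/ρ₀)/Δz = 9.8 × 5.907 × 10⁻⁴ / 29 = 1.9962 × 10⁻⁴ s⁻² ≈ 2.00 × 10⁻⁴ s⁻².

2.00 × 10⁻⁴ s⁻²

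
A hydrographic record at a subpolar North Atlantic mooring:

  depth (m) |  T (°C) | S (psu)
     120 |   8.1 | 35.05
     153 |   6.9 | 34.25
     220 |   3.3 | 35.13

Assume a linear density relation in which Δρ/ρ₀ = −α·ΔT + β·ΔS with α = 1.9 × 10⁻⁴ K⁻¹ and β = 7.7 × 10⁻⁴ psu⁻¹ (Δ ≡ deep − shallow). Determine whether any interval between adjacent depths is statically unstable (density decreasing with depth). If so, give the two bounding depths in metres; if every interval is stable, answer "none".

120–153 m

Evaluate Δρ/ρ₀ = −αΔT + βΔS across each adjacent pair:
  120–153 m: −αΔT+βΔS = −(1.9 × 10⁻⁴)(-1.2)+(7.7 × 10⁻⁴)(-0.80) = -3.9 × 10⁻⁴ → UNSTABLE
  153–220 m: −αΔT+βΔS = −(1.9 × 10⁻⁴)(-3.6)+(7.7 × 10⁻⁴)(+0.88) = 1.4 × 10⁻³ → stable
The 120–153 m interval has Δρ < 0: lighter water underlies denser water.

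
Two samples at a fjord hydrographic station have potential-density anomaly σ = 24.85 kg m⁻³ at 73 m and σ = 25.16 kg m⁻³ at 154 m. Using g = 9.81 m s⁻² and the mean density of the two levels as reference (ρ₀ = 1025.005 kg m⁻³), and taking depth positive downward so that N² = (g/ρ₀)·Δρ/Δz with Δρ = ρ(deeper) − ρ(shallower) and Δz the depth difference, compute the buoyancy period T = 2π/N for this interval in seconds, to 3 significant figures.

Δρ = 1025.16 − 1024.85 = 0.31 kg m⁻³ over Δz = 154 − 73 = 81 m.
N² = (9.81/1025.005) × (0.31/81) = 3.6629 × 10⁻⁵ s⁻².
N = √(3.6629 × 10⁻⁵) = 6.0522 × 10⁻³ rad s⁻¹, so T = 2π/N = 1.0382 × 10³ s ≈ 1.04 × 10³ s.
A positive N² confirms static stability across the interval.

1.04 × 10³ s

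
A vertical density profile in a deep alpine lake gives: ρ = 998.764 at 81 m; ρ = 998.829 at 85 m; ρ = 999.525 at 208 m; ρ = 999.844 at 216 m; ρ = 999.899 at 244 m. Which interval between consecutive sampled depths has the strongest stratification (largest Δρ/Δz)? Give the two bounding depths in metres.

208–216 m

Compute the density gradient over each adjacent pair:
  81–85 m: Δρ/Δz = 0.065/4 = 0.016 kg m⁻⁴
  85–208 m: Δρ/Δz = 0.696/123 = 5.7 × 10⁻³ kg m⁻⁴
  208–216 m: Δρ/Δz = 0.319/8 = 0.040 kg m⁻⁴
  216–244 m: Δρ/Δz = 0.055/28 = 2.0 × 10⁻³ kg m⁻⁴
The largest gradient is in the 208–216 m interval — the pycnocline.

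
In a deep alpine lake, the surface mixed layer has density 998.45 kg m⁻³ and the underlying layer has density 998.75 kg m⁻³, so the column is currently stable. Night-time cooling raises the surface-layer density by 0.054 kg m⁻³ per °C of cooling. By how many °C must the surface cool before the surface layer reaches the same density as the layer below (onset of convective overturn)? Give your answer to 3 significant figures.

5.56 °C

Density deficit of the surface layer: 998.75 − 998.45 = 0.3 kg m⁻³.
Required change = 0.3 / 0.054 = 5.56 °C.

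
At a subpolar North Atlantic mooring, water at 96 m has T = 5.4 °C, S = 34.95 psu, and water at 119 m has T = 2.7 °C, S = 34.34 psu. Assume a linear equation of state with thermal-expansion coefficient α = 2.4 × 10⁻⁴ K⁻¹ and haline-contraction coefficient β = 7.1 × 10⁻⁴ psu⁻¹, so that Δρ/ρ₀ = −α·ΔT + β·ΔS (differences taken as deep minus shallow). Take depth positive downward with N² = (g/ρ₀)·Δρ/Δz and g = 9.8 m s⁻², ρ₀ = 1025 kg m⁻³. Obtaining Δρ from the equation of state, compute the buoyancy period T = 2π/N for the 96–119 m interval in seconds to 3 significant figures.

657 s

ΔT = -2.7 K, ΔS = -0.61 psu (deep − shallow).
Δρ/ρ₀ = −αΔT + βΔS = 6.48 × 10⁻⁴ − 4.331 × 10⁻⁴ = 2.149 × 10⁻⁴, so Δρ ≈ 0.2203 kg m⁻³.
N² = (g/ρ₀)·Δρ/Δz = g·(Δρ/ρ₀)/Δz = 9.8 × 2.149 × 10⁻⁴ / 23 = 9.1566 × 10⁻⁵ s⁻².
N = √(9.1566 × 10⁻⁵) = 9.5690 × 10⁻³ rad s⁻¹ → T = 2π/N = 656.62 s ≈ 657 s.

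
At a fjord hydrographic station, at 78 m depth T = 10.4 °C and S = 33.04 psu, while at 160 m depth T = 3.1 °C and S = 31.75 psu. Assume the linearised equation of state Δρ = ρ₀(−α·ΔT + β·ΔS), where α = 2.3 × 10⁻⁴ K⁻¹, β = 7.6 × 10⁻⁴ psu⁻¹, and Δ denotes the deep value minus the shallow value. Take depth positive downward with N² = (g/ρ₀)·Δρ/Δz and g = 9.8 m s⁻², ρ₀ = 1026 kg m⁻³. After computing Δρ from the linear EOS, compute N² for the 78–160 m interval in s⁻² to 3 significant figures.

8.35 × 10⁻⁵ s⁻²

ΔT = -7.3 K, ΔS = -1.29 psu (deep − shallow).
Δρ/ρ₀ = −αΔT + βΔS = 1.679 × 10⁻³ − 9.804 × 10⁻⁴ = 6.986 × 10⁻⁴, so Δρ ≈ 0.7168 kg m⁻³.
N² = (g/ρ₀)·Δρ/Δz = g·(Δρ/ρ₀)/Δz = 9.8 × 6.986 × 10⁻⁴ / 82 = 8.3491 × 10⁻⁵ s⁻² ≈ 8.35 × 10⁻⁵ s⁻².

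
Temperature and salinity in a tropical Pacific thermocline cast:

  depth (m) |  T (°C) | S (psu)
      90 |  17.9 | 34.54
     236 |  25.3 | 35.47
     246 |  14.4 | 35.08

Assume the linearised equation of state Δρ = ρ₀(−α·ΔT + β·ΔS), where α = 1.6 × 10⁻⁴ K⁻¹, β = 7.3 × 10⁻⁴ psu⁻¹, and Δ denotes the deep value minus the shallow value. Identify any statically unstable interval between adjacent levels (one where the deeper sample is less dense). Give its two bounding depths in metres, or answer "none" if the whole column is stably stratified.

90–236 m

Evaluate Δρ/ρ₀ = −αΔT + βΔS across each adjacent pair:
  90–236 m: −αΔT+βΔS = −(1.6 × 10⁻⁴)(+7.4)+(7.3 × 10⁻⁴)(+0.93) = -5.1 × 10⁻⁴ → UNSTABLE
  236–246 m: −αΔT+βΔS = −(1.6 × 10⁻⁴)(-10.9)+(7.3 × 10⁻⁴)(-0.39) = 1.5 × 10⁻³ → stable
The 90–236 m interval has Δρ < 0: lighter water underlies denser water.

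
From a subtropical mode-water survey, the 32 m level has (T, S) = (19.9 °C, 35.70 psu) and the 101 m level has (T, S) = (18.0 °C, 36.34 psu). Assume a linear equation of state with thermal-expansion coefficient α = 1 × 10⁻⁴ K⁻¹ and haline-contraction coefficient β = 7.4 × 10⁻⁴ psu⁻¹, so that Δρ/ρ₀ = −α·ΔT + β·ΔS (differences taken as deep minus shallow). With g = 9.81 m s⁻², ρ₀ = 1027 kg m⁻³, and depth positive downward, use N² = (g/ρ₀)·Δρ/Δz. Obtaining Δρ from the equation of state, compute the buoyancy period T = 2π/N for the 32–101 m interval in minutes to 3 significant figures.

10.8 min

ΔT = -1.9 K, ΔS = +0.64 psu (deep − shallow).
Δρ/ρ₀ = −αΔT + βΔS = 1.90 × 10⁻⁴ + 4.736 × 10⁻⁴ = 6.636 × 10⁻⁴, so Δρ ≈ 0.6815 kg m⁻³.
N² = (g/ρ₀)·Δρ/Δz = g·(Δρ/ρ₀)/Δz = 9.81 × 6.636 × 10⁻⁴ / 69 = 9.4347 × 10⁻⁵ s⁻².
N = √(9.4347 × 10⁻⁵) = 9.7132 × 10⁻³ rad s⁻¹ → T = 2π/N = 646.87 s = 10.781 min ≈ 10.8 min.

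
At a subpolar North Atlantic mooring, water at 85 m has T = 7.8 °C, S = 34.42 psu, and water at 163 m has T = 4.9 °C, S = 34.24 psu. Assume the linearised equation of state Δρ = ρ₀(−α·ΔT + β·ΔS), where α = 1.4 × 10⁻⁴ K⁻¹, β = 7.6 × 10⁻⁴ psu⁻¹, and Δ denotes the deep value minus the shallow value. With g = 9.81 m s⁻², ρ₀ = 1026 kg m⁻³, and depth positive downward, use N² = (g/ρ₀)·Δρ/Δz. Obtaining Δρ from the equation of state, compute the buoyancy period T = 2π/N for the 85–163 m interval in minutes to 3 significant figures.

18.0 min

ΔT = -2.9 K, ΔS = -0.18 psu (deep − shallow).
Δρ/ρ₀ = −αΔT + βΔS = 4.06 × 10⁻⁴ − 1.368 × 10⁻⁴ = 2.692 × 10⁻⁴, so Δρ ≈ 0.2762 kg m⁻³.
N² = (g/ρ₀)·Δρ/Δz = g·(Δρ/ρ₀)/Δz = 9.81 × 2.692 × 10⁻⁴ / 78 = 3.3857 × 10⁻⁵ s⁻².
N = √(3.3857 × 10⁻⁵) = 5.8187 × 10⁻³ rad s⁻¹ → T = 2π/N = 1.0798 × 10³ s = 17.997 min ≈ 18.0 min.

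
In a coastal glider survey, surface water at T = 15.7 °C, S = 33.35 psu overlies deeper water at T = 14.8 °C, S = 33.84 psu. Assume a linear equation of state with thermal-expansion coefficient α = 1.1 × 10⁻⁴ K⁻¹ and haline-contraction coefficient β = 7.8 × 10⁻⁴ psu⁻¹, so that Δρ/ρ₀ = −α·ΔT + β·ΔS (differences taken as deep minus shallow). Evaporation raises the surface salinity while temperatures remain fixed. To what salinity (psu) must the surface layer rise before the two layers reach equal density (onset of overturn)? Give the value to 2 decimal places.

33.97 psu

Neutral buoyancy requires −α(T_deep − T_surf) + β(S_deep − S_surf′) = 0.
S_surf′ = S_deep − (α/β)·ΔT = 33.84 − (1.1 × 10⁻⁴/7.8 × 10⁻⁴)·(-0.9) = 33.9669 psu.
Increase required: 33.9669 − 33.35 = 0.6169 psu.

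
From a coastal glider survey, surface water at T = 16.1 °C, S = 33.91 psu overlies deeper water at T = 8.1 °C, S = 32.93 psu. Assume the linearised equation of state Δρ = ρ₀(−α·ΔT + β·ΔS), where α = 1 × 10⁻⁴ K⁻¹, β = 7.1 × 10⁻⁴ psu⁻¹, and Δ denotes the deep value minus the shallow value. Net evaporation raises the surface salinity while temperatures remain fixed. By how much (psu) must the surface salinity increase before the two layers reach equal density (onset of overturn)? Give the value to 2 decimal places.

Neutral buoyancy requires −α(T_deep − T_surf) + β(S_deep − S_surf′) = 0.
S_surf′ = S_deep − (α/β)·ΔT = 32.93 − (1 × 10⁻⁴/7.1 × 10⁻⁴)·(-8.0) = 34.0568 psu.
Increase required: 34.0568 − 33.91 = 0.1468 psu.

0.15 psu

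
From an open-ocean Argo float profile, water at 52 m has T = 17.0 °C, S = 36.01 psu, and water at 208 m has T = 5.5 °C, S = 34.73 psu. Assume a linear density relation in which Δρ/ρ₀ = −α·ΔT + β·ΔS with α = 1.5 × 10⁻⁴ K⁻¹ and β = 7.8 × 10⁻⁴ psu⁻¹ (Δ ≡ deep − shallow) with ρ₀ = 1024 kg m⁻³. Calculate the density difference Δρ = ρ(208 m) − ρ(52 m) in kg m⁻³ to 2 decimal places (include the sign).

ΔT = -11.5 K, ΔS = -1.28 psu (deep − shallow).
Δρ/ρ₀ = −(1.5 × 10⁻⁴)(-11.5) + (7.8 × 10⁻⁴)(-1.28) = 7.266 × 10⁻⁴.
Δρ = 1024 × (7.266 × 10⁻⁴) = +0.74 kg m⁻³.
Positive Δρ: denser below, stable.

+0.74 kg m⁻³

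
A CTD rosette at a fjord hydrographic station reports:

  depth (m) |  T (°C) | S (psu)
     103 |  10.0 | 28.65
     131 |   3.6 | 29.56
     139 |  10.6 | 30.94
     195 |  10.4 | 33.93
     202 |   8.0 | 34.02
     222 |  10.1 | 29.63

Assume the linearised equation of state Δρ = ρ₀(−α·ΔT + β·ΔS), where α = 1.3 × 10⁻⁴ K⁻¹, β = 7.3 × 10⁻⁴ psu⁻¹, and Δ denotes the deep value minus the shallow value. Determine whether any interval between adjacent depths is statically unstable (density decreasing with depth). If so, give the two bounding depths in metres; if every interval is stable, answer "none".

Evaluate Δρ/ρ₀ = −αΔT + βΔS across each adjacent pair:
  103–131 m: −αΔT+βΔS = −(1.3 × 10⁻⁴)(-6.4)+(7.3 × 10⁻⁴)(+0.91) = 1.5 × 10⁻³ → stable
  131–139 m: −αΔT+βΔS = −(1.3 × 10⁻⁴)(+7.0)+(7.3 × 10⁻⁴)(+1.38) = 9.7 × 10⁻⁵ → stable
  139–195 m: −αΔT+βΔS = −(1.3 × 10⁻⁴)(-0.2)+(7.3 × 10⁻⁴)(+2.99) = 2.2 × 10⁻³ → stable
  195–202 m: −αΔT+βΔS = −(1.3 × 10⁻⁴)(-2.4)+(7.3 × 10⁻⁴)(+0.09) = 3.8 × 10⁻⁴ → stable
  202–222 m: −αΔT+βΔS = −(1.3 × 10⁻⁴)(+2.1)+(7.3 × 10⁻⁴)(-4.39) = -3.5 × 10⁻³ → UNSTABLE
The 202–222 m interval has Δρ < 0: lighter water underlies denser water.

202–222 m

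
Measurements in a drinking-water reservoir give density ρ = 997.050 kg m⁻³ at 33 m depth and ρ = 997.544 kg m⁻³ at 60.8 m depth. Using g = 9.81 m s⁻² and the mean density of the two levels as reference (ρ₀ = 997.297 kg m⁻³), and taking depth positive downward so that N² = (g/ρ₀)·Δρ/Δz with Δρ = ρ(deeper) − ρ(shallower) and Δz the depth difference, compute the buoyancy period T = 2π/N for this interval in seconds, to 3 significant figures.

475 s

Δρ = 997.544 − 997.050 = 0.494 kg m⁻³ over Δz = 60.8 − 33 = 27.8 m.
N² = (9.81/997.297) × (0.494/27.8) = 1.7479 × 10⁻⁴ s⁻².
N = √(1.7479 × 10⁻⁴) = 0.013221 rad s⁻¹, so T = 2π/N = 475.24 s ≈ 475 s.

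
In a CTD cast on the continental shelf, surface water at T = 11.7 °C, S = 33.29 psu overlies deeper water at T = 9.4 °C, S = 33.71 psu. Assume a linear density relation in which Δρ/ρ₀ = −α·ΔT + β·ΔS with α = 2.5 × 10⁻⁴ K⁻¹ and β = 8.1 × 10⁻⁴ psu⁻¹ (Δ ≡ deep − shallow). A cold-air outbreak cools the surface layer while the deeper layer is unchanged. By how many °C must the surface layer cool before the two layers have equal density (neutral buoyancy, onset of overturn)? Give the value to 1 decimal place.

3.7 °C

Neutral buoyancy requires Δρ = 0, i.e. −α(T_deep − T_surf′) + β(S_deep − S_surf) = 0.
T_surf′ = T_deep − (β/α)·ΔS = 9.4 − (8.1 × 10⁻⁴/2.5 × 10⁻⁴)·(+0.42) = 8.039 °C.
Cooling required: 11.7 − (8.039) = 3.661 °C.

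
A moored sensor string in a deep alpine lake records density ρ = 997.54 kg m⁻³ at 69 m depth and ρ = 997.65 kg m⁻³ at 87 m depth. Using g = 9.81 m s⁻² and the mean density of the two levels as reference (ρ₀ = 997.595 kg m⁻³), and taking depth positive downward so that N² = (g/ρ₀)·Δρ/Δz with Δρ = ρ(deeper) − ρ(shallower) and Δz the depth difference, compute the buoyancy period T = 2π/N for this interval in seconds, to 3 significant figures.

811 s

Δρ = 997.65 − 997.54 = 0.11 kg m⁻³ over Δz = 87 − 69 = 18 m.
N² = (9.81/997.595) × (0.11/18) = 6.0095 × 10⁻⁵ s⁻².
N = √(6.0095 × 10⁻⁵) = 7.7521 × 10⁻³ rad s⁻¹, so T = 2π/N = 810.51 s ≈ 811 s.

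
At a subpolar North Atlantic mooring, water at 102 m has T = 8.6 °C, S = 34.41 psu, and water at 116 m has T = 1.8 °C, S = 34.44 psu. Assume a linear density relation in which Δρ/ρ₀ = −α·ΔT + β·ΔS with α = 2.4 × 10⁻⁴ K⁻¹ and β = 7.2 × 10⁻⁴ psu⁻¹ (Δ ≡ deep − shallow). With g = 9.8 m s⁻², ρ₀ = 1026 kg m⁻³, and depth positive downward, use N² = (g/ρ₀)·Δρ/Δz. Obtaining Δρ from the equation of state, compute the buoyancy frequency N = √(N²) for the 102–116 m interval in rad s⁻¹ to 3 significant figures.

0.0340 rad s⁻¹

ΔT = -6.8 K, ΔS = +0.03 psu (deep − shallow).
Δρ/ρ₀ = −αΔT + βΔS = 1.632 × 10⁻³ + 2.16 × 10⁻⁵ = 1.6536 × 10⁻³, so Δρ ≈ 1.697 kg m⁻³.
N² = (g/ρ₀)·Δρ/Δz = g·(Δρ/ρ₀)/Δz = 9.8 × 1.6536 × 10⁻³ / 14 = 1.1575 × 10⁻³ s⁻².
N = √(1.1575 × 10⁻³) = 0.034022 rad s⁻¹ ≈ 0.0340 rad s⁻¹.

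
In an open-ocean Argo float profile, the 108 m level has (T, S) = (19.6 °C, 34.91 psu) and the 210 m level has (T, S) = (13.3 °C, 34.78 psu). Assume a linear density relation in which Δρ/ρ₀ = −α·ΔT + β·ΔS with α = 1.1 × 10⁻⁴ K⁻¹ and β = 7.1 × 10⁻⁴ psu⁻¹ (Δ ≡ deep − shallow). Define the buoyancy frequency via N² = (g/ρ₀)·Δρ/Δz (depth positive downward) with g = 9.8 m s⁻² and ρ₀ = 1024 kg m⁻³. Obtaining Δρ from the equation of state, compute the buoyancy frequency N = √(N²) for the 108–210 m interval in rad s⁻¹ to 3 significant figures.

7.60 × 10⁻³ rad s⁻¹

ΔT = -6.3 K, ΔS = -0.13 psu (deep − shallow).
Δρ/ρ₀ = −αΔT + βΔS = 6.93 × 10⁻⁴ − 9.23 × 10⁻⁵ = 6.007 × 10⁻⁴, so Δρ ≈ 0.6151 kg m⁻³.
N² = (g/ρ₀)·Δρ/Δz = g·(Δρ/ρ₀)/Δz = 9.8 × 6.007 × 10⁻⁴ / 102 = 5.7714 × 10⁻⁵ s⁻².
N = √(5.7714 × 10⁻⁵) = 7.5970 × 10⁻³ rad s⁻¹ ≈ 7.60 × 10⁻³ rad s⁻¹.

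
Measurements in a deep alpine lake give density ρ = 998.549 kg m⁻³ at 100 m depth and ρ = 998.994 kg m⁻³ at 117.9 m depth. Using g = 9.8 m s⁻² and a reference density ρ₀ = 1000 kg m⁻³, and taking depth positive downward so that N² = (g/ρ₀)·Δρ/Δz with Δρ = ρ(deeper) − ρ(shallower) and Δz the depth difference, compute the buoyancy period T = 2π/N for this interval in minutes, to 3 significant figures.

Δρ = 998.994 − 998.549 = 0.445 kg m⁻³ over Δz = 117.9 − 100 = 17.9 m.
N² = (9.8/1000) × (0.445/17.9) = 2.4363 × 10⁻⁴ s⁻².
N = √(2.4363 × 10⁻⁴) = 0.015609 rad s⁻¹, so T = 2π/N = 402.54 s = 6.7090 min ≈ 6.71 min.
A positive N² confirms static stability across the interval.

6.71 min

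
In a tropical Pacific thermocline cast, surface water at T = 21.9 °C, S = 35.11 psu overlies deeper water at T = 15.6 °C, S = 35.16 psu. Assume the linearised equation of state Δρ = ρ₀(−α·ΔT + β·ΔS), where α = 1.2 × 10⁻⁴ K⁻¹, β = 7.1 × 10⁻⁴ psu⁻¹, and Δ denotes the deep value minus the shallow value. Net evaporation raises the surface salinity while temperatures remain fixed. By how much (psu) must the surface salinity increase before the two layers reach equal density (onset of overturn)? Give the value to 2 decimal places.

Neutral buoyancy requires −α(T_deep − T_surf) + β(S_deep − S_surf′) = 0.
S_surf′ = S_deep − (α/β)·ΔT = 35.16 − (1.2 × 10⁻⁴/7.1 × 10⁻⁴)·(-6.3) = 36.2248 psu.
Increase required: 36.2248 − 35.11 = 1.1148 psu.

1.11 psu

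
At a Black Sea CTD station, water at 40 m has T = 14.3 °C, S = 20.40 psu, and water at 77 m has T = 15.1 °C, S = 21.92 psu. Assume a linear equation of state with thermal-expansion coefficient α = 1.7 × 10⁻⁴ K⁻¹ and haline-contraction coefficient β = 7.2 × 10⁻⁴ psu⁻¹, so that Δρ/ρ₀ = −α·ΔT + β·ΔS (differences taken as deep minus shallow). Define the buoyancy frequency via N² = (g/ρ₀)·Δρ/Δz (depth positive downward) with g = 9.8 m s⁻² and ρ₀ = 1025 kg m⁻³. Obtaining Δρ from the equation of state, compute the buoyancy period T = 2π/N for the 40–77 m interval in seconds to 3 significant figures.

ΔT = +0.8 K, ΔS = +1.52 psu (deep − shallow).
Δρ/ρ₀ = −αΔT + βΔS = -1.36 × 10⁻⁴ + 1.0944 × 10⁻³ = 9.584 × 10⁻⁴, so Δρ ≈ 0.9824 kg m⁻³.
N² = (g/ρ₀)·Δρ/Δz = g·(Δρ/ρ₀)/Δz = 9.8 × 9.584 × 10⁻⁴ / 37 = 2.5385 × 10⁻⁴ s⁻².
N = √(2.5385 × 10⁻⁴) = 0.015933 rad s⁻¹ → T = 2π/N = 394.35 s ≈ 394 s.

394 s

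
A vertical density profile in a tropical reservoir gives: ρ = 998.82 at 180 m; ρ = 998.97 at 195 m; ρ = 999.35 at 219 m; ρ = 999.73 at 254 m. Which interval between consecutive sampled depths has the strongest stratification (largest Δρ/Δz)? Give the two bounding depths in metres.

195–219 m

Compute the density gradient over each adjacent pair:
  180–195 m: Δρ/Δz = 0.15/15 = 0.010 kg m⁻⁴
  195–219 m: Δρ/Δz = 0.38/24 = 0.016 kg m⁻⁴
  219–254 m: Δρ/Δz = 0.38/35 = 0.011 kg m⁻⁴
The largest gradient is in the 195–219 m interval — the pycnocline.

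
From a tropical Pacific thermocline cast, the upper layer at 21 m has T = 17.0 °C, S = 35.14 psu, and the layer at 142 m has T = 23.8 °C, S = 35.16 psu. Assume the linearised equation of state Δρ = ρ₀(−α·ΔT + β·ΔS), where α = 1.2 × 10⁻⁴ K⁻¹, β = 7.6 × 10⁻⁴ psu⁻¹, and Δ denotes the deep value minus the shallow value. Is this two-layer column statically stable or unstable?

unstable

ΔT = 23.8 − 17.0 = +6.8 K and ΔS = 35.16 − 35.14 = +0.02 psu (deep − shallow).
−αΔT = -8.16 × 10⁻⁴; βΔS = 1.52 × 10⁻⁵; sum Δρ/ρ₀ = -8.008 × 10⁻⁴.
Δρ/ρ₀ < 0, so Δρ < 0: deeper water is lighter → statically unstable; the column would overturn.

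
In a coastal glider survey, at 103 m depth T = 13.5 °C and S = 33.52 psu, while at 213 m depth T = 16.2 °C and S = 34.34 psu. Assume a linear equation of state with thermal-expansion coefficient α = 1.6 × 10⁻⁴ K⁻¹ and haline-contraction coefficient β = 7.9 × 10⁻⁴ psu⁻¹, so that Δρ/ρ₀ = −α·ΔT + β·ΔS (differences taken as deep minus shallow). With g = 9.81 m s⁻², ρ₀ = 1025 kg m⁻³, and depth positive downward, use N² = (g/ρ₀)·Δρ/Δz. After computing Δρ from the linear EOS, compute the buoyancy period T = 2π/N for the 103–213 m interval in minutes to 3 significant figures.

ΔT = +2.7 K, ΔS = +0.82 psu (deep − shallow).
Δρ/ρ₀ = −αΔT + βΔS = -4.32 × 10⁻⁴ + 6.478 × 10⁻⁴ = 2.158 × 10⁻⁴, so Δρ ≈ 0.2212 kg m⁻³.
N² = (g/ρ₀)·Δρ/Δz = g·(Δρ/ρ₀)/Δz = 9.81 × 2.158 × 10⁻⁴ / 110 = 1.9245 × 10⁻⁵ s⁻².
N = √(1.9245 × 10⁻⁵) = 4.3869 × 10⁻³ rad s⁻¹ → T = 2π/N = 1.4323 × 10³ s = 23.872 min ≈ 23.9 min.

23.9 min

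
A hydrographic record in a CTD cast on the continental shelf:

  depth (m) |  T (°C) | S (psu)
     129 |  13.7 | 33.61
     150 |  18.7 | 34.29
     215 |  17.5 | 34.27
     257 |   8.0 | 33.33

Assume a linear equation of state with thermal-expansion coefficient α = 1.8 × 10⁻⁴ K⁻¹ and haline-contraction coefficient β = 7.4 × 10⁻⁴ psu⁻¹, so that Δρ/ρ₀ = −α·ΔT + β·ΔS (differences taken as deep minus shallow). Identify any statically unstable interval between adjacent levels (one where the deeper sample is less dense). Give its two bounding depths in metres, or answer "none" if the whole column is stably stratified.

129–150 m

Evaluate Δρ/ρ₀ = −αΔT + βΔS across each adjacent pair:
  129–150 m: −αΔT+βΔS = −(1.8 × 10⁻⁴)(+5.0)+(7.4 × 10⁻⁴)(+0.68) = -4.0 × 10⁻⁴ → UNSTABLE
  150–215 m: −αΔT+βΔS = −(1.8 × 10⁻⁴)(-1.2)+(7.4 × 10⁻⁴)(-0.02) = 2.0 × 10⁻⁴ → stable
  215–257 m: −αΔT+βΔS = −(1.8 × 10⁻⁴)(-9.5)+(7.4 × 10⁻⁴)(-0.94) = 1.0 × 10⁻³ → stable
The 129–150 m interval has Δρ < 0: lighter water underlies denser water.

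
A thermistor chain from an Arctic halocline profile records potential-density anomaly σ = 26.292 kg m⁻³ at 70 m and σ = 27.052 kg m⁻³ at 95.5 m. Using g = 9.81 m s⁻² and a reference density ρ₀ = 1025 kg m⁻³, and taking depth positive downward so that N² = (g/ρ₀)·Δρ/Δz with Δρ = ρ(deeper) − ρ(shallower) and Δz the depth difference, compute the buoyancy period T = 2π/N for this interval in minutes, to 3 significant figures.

Δρ = 1027.052 − 1026.292 = 0.760 kg m⁻³ over Δz = 95.5 − 70 = 25.5 m.
N² = (9.81/1025) × (0.760/25.5) = 2.8525 × 10⁻⁴ s⁻².
N = √(2.8525 × 10⁻⁴) = 0.016889 rad s⁻¹, so T = 2π/N = 372.03 s = 6.2005 min ≈ 6.20 min.

6.20 min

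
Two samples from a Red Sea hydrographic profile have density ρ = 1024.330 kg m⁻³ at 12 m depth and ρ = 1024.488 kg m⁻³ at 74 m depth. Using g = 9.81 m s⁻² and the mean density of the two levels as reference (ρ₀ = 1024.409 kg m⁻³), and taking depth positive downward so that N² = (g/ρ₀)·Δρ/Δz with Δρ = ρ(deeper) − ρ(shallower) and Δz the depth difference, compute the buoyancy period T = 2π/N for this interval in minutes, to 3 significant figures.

21.2 min

Δρ = 1024.488 − 1024.330 = 0.158 kg m⁻³ over Δz = 74 − 12 = 62 m.
N² = (9.81/1024.409) × (0.158/62) = 2.4404 × 10⁻⁵ s⁻².
N = √(2.4404 × 10⁻⁵) = 4.9400 × 10⁻³ rad s⁻¹, so T = 2π/N = 1.2719 × 10³ s = 21.198 min ≈ 21.2 min.
A positive N² confirms static stability across the interval.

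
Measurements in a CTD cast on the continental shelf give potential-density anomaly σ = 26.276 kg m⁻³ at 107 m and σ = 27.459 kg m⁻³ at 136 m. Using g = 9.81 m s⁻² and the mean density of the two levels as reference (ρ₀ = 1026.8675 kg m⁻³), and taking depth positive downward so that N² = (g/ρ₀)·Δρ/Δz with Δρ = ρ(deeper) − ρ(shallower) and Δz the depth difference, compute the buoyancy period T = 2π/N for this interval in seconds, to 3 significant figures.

318 s

Δρ = 1027.459 − 1026.276 = 1.183 kg m⁻³ over Δz = 136 − 107 = 29 m.
N² = (9.81/1026.8675) × (1.183/29) = 3.8971 × 10⁻⁴ s⁻².
N = √(3.8971 × 10⁻⁴) = 0.019741 rad s⁻¹, so T = 2π/N = 318.28 s ≈ 318 s.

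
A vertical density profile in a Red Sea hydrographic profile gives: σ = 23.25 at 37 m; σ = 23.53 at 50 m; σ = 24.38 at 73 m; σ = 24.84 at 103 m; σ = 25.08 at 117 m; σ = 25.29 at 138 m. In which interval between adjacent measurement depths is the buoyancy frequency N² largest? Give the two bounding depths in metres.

50–73 m

Compute the density gradient over each adjacent pair:
  37–50 m: Δρ/Δz = 0.28/13 = 0.022 kg m⁻⁴
  50–73 m: Δρ/Δz = 0.85/23 = 0.037 kg m⁻⁴
  73–103 m: Δρ/Δz = 0.46/30 = 0.015 kg m⁻⁴
  103–117 m: Δρ/Δz = 0.24/14 = 0.017 kg m⁻⁴
  117–138 m: Δρ/Δz = 0.21/21 = 0.010 kg m⁻⁴
The largest gradient is in the 50–73 m interval — the pycnocline.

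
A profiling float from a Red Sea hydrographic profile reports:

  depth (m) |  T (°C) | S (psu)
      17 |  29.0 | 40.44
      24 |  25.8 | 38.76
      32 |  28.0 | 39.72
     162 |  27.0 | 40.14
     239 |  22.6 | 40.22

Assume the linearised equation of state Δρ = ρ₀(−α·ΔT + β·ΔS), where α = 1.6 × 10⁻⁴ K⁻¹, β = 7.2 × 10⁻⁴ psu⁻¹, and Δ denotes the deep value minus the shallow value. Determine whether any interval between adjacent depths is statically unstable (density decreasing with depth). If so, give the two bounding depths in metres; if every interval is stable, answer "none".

17–24 m

Evaluate Δρ/ρ₀ = −αΔT + βΔS across each adjacent pair:
  17–24 m: −αΔT+βΔS = −(1.6 × 10⁻⁴)(-3.2)+(7.2 × 10⁻⁴)(-1.68) = -7.0 × 10⁻⁴ → UNSTABLE
  24–32 m: −αΔT+βΔS = −(1.6 × 10⁻⁴)(+2.2)+(7.2 × 10⁻⁴)(+0.96) = 3.4 × 10⁻⁴ → stable
  32–162 m: −αΔT+βΔS = −(1.6 × 10⁻⁴)(-1.0)+(7.2 × 10⁻⁴)(+0.42) = 4.6 × 10⁻⁴ → stable
  162–239 m: −αΔT+βΔS = −(1.6 × 10⁻⁴)(-4.4)+(7.2 × 10⁻⁴)(+0.08) = 7.6 × 10⁻⁴ → stable
The 17–24 m interval has Δρ < 0: lighter water underlies denser water.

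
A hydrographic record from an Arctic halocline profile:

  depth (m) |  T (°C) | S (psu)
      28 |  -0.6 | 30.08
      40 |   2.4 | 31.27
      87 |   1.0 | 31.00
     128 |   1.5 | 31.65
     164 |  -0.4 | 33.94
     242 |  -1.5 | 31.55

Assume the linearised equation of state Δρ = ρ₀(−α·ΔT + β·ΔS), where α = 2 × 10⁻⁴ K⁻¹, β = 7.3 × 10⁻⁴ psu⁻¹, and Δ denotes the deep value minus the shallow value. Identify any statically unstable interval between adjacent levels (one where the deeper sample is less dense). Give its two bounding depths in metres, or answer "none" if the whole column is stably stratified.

164–242 m

Evaluate Δρ/ρ₀ = −αΔT + βΔS across each adjacent pair:
  28–40 m: −αΔT+βΔS = −(2 × 10⁻⁴)(+3.0)+(7.3 × 10⁻⁴)(+1.19) = 2.7 × 10⁻⁴ → stable
  40–87 m: −αΔT+βΔS = −(2 × 10⁻⁴)(-1.4)+(7.3 × 10⁻⁴)(-0.27) = 8.3 × 10⁻⁵ → stable
  87–128 m: −αΔT+βΔS = −(2 × 10⁻⁴)(+0.5)+(7.3 × 10⁻⁴)(+0.65) = 3.7 × 10⁻⁴ → stable
  128–164 m: −αΔT+βΔS = −(2 × 10⁻⁴)(-1.9)+(7.3 × 10⁻⁴)(+2.29) = 2.1 × 10⁻³ → stable
  164–242 m: −αΔT+βΔS = −(2 × 10⁻⁴)(-1.1)+(7.3 × 10⁻⁴)(-2.39) = -1.5 × 10⁻³ → UNSTABLE
The 164–242 m interval has Δρ < 0: lighter water underlies denser water.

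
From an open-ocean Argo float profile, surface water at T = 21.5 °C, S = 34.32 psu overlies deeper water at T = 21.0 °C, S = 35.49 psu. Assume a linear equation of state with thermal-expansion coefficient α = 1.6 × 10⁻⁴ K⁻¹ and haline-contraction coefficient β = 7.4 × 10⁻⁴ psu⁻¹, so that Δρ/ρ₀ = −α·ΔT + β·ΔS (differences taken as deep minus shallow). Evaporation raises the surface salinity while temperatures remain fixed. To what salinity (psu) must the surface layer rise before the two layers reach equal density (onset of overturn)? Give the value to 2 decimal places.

Neutral buoyancy requires −α(T_deep − T_surf) + β(S_deep − S_surf′) = 0.
S_surf′ = S_deep − (α/β)·ΔT = 35.49 − (1.6 × 10⁻⁴/7.4 × 10⁻⁴)·(-0.5) = 35.5981 psu.
Increase required: 35.5981 − 34.32 = 1.2781 psu.

35.60 psu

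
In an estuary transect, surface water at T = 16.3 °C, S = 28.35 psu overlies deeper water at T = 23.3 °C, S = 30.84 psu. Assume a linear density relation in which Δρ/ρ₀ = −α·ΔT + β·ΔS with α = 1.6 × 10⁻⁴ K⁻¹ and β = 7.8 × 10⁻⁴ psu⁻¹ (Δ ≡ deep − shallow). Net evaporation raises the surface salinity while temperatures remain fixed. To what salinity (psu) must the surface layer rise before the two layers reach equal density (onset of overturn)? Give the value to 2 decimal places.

29.40 psu

Neutral buoyancy requires −α(T_deep − T_surf) + β(S_deep − S_surf′) = 0.
S_surf′ = S_deep − (α/β)·ΔT = 30.84 − (1.6 × 10⁻⁴/7.8 × 10⁻⁴)·(+7.0) = 29.4041 psu.
Increase required: 29.4041 − 28.35 = 1.0541 psu.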